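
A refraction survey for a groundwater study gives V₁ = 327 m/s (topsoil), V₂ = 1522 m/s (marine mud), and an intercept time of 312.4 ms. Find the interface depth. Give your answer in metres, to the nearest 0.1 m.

52.3 m

h = tᵢ·V₁·V₂ / (2·√(V₂²−V₁²)).
√(V₂²−V₁²) = √(1522² − 327²) = 1486.5 m/s.
h = 0.3124 s × 327 × 1522 / (2 × 1486.5) = 52.30 m.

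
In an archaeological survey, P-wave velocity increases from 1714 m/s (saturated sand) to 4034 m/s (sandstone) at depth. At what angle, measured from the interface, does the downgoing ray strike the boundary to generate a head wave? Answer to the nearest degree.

65°

At critical incidence the refracted ray runs along the interface (θ₂ = 90°), so sin θ_c = V₁/V₂.
θ_c = arcsin(1714/4034) = arcsin 0.4249 = 25.14°.
Measured from the interface: 90° − 25.14° = 64.86°.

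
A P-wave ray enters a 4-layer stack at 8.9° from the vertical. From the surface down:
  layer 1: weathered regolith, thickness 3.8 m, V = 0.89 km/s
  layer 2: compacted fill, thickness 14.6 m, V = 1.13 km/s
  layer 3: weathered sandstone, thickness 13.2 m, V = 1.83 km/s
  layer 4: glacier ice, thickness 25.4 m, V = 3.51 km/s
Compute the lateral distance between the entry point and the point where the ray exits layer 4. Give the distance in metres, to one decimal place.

27.5 m

p = sin θ₁/V₁ = sin 8.9°/0.89 = 1.7383e-01 s/km is conserved through the stack.
Layer 1: θ = 8.90°; offset = 3.8·tan 8.90° = 0.595 m.
Layer 2: sin θ = p·1.13 = 0.1964 → θ = 11.33°; offset = 14.6·tan 11.33° = 2.925 m.
Layer 3: sin θ = p·1.83 = 0.3181 → θ = 18.55°; offset = 13.2·tan 18.55° = 4.429 m.
Layer 4: sin θ = p·3.51 = 0.6101 → θ = 37.60°; offset = 25.4·tan 37.60° = 19.561 m.
Summing the layer offsets gives 27.510 m.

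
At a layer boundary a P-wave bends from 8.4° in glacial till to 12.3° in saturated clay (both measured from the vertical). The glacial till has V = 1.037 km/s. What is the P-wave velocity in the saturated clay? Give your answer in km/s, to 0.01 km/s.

1.51 km/s

Snell's law: sin 8.4°/V₁ = sin 12.3°/V₂.
V₂ = V₁·sin 12.3°/sin 8.4° = 1.037 × 1.4583 = 1.51 km/s.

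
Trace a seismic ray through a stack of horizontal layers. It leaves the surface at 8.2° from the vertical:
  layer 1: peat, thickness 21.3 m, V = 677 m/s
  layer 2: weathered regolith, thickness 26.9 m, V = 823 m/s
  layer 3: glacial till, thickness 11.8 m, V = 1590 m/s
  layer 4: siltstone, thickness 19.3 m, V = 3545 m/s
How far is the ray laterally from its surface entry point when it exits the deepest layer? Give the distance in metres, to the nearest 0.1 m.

Ray parameter p = sin 8.2° / 677 m/s = 2.1068e-04 s/m.
Layer 1: θ = 8.20°; offset = 21.3·tan 8.20° = 3.069 m.
Layer 2: sin θ = p·823 = 0.1734 → θ = 9.98°; offset = 26.9·tan 9.98° = 4.736 m.
Layer 3: sin θ = p·1590 = 0.3350 → θ = 19.57°; offset = 11.8·tan 19.57° = 4.195 m.
Layer 4: sin θ = p·3545 = 0.7469 → θ = 48.32°; offset = 19.3·tan 48.32° = 21.676 m.
Summing the layer offsets gives 33.676 m.

33.7 m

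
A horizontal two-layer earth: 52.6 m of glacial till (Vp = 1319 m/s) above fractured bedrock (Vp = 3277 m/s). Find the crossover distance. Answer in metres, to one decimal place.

161.2 m

x_cross = 2h·√((V₂+V₁)/(V₂−V₁)).
(V₂+V₁)/(V₂−V₁) = (3277+1319)/(3277−1319) = 2.3473; √ = 1.5321.
x_cross = 2·52.6·1.5321 = 161.18 m.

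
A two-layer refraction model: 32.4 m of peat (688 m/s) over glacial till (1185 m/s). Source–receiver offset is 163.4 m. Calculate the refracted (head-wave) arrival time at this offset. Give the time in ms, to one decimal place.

t = x/V₂ + 2h·√(V₂²−V₁²)/(V₁V₂).
√(V₂²−V₁²) = √(1185²−688²) = 964.8 m/s; delay term = 2·32.4·964.8/(688·1185) = 0.07669 s.
t = 163.4/1185 + 0.07669 = 0.21458 s.

214.6 ms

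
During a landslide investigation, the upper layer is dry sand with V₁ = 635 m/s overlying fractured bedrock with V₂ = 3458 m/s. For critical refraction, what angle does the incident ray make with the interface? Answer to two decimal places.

79.42°

Critical incidence: sin θ_c = V₁/V₂ = 635/3458 = 0.1836.
θ_c = arcsin 0.1836 = 10.58°.
Measured from the interface: 90° − 10.58° = 79.42°.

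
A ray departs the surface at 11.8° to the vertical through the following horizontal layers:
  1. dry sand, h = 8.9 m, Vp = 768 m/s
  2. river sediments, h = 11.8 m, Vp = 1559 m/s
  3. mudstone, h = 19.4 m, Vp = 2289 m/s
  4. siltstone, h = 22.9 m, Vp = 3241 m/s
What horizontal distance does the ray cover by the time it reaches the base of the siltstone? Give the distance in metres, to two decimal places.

Apply Snell's law at each interface; in layer i the horizontal offset is hᵢ·tan θᵢ.
Layer 1: θ = 11.80°; offset = 8.9·tan 11.80° = 1.8593 m.
Layer 2: sin θ = 1559·sin 11.8°/768 = 0.4151, θ = 24.53°; offset = 11.8·tan 24.53° = 5.3842 m.
Layer 3: sin θ = 2289·sin 11.8°/768 = 0.6095, θ = 37.55°; offset = 19.4·tan 37.55° = 14.9146 m.
Layer 4: sin θ = 3241·sin 11.8°/768 = 0.8630, θ = 59.65°; offset = 22.9·tan 59.65° = 39.1154 m.
Summing the layer offsets gives 61.2736 m.

61.27 m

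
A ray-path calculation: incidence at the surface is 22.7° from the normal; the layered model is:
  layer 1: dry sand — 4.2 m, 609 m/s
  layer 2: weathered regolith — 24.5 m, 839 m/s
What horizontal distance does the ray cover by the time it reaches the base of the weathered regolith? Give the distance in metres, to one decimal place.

Apply Snell's law at each interface; in layer i the horizontal offset is hᵢ·tan θᵢ.
Layer 1: θ = 22.70°; offset = 4.2·tan 22.70° = 1.757 m.
Layer 2: sin θ = 839·sin 22.7°/609 = 0.5317, θ = 32.12°; offset = 24.5·tan 32.12° = 15.379 m.
Summing the layer offsets gives 17.136 m.

17.1 m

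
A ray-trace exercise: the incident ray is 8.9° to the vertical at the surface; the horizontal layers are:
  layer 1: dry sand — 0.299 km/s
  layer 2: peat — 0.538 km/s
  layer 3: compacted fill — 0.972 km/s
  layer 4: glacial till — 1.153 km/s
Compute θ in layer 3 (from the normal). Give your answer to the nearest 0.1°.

Snell's law across each interface conserves sin θ / V, so sin θ_3 = V_3·sin θ₁/V₁.
sin θ_3 = 0.972 × sin 8.9° / 0.299 = 0.5029.
θ_3 = 30.19° from the vertical.

30.2°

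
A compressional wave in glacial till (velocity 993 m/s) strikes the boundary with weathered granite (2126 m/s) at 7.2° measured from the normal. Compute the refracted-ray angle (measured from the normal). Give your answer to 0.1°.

sin θ₁/V₁ = sin θ₂/V₂ ⇒ sin θ₂ = 2126·sin 7.2°/993 = 2126·0.1253/993 = 0.2683.
θ₂ = sin⁻¹(0.2683) = 15.57° (from vertical).

15.6°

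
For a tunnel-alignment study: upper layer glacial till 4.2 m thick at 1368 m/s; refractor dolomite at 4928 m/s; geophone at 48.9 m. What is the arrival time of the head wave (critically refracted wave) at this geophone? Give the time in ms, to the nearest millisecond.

θ_c = arcsin(V₁/V₂) = arcsin(1368/4928) = 16.12°, cos θ_c = 0.9607.
Intercept time tᵢ = 2h cos θ_c / V₁ = 2·4.2·0.9607/1368 = 0.00590 s.
t = x/V₂ + tᵢ = 48.9/4928 + 0.00590 = 0.01582 s.

16 ms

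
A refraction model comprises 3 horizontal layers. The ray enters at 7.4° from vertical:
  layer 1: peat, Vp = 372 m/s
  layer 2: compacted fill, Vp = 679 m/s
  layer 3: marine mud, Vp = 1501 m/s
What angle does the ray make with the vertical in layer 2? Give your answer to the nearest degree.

Ray parameter p = sin 7.4° / 372 = 3.4622e-04 s/m.
sin θ_2 = p·V_2 = 3.4622e-04 × 679 = 0.2351.
θ_2 = 13.60° from the vertical.

14°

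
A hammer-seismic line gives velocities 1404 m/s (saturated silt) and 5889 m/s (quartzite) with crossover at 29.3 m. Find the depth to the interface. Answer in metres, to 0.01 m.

11.49 m

h = (x_cross/2)·√((V₂−V₁)/(V₂+V₁)).
(V₂−V₁)/(V₂+V₁) = (5889−1404)/(5889+1404) = 0.6150; √ = 0.7842.
h = (29.3/2)·0.7842 = 11.49 m.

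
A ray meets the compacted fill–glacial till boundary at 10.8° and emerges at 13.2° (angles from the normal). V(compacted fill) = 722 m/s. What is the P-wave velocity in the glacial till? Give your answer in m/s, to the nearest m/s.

880 m/s

Snell's law: sin 10.8°/V₁ = sin 13.2°/V₂.
V₂ = V₁·sin 13.2°/sin 10.8° = 722 × 1.2186 = 879.86 m/s.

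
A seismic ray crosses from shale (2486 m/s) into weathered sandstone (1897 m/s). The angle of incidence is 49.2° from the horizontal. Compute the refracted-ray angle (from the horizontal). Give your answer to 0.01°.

60.09°

Convert to the normal: θ₁ = 90° − 49.2° = 40.8°.
Snell's law: sin θ₂ = (V₂/V₁)·sin θ₁ = (1897/2486)·sin 40.8° = 0.4986.
θ₂ = arcsin 0.4986 = 29.91° from the normal.
From the interface: 90° − 29.91° = 60.09°.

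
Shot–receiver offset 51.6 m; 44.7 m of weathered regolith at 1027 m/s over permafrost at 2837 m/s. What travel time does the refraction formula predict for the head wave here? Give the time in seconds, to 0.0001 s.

0.0993 s

θ_c = arcsin(V₁/V₂) = arcsin(1027/2837) = 21.22°, cos θ_c = 0.9322.
Intercept time tᵢ = 2h cos θ_c / V₁ = 2·44.7·0.9322/1027 = 0.08115 s.
t = x/V₂ + tᵢ = 51.6/2837 + 0.08115 = 0.09933 s.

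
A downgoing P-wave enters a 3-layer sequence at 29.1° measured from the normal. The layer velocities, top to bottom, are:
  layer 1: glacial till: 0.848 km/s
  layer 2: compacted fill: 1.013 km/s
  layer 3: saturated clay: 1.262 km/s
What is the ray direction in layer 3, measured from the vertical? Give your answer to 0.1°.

Ray parameter p = sin 29.1° / 0.848 = 5.7351e-01 s/km.
sin θ_3 = p·V_3 = 5.7351e-01 × 1.262 = 0.7238.
θ_3 = arcsin 0.7238 = 46.37°.

46.4°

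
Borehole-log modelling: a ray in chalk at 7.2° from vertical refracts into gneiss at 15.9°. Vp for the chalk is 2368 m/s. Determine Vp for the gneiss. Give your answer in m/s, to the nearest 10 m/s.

5180 m/s

Snell's law: sin 7.2°/V₁ = sin 15.9°/V₂.
V₂ = V₁·sin 15.9°/sin 7.2° = 2368 × 2.1858 = 5176.08 m/s.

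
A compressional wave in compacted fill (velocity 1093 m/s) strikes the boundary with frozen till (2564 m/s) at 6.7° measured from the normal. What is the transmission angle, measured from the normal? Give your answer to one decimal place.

15.9°

sin θ₁/V₁ = sin θ₂/V₂ ⇒ sin θ₂ = 2564·sin 6.7°/1093 = 2564·0.1167/1093 = 0.2737.
θ₂ = arcsin 0.2737 = 15.88° from the normal.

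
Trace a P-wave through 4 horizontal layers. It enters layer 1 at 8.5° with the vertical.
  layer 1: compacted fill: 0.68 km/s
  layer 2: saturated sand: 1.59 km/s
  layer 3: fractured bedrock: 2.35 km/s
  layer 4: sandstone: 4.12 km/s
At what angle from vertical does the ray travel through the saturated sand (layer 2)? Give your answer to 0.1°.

Ray parameter p = sin 8.5° / 0.68 = 2.1737e-01 s/km.
sin θ_2 = p·V_2 = 2.1737e-01 × 1.59 = 0.3456.
θ_2 = arcsin 0.3456 = 20.22°.

20.2°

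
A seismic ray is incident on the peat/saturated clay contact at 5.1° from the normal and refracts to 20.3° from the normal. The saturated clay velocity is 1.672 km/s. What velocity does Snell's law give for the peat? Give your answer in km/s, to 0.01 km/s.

Snell's law: sin 5.1°/V₁ = sin 20.3°/V₂.
V₁ = V₂·sin 5.1°/sin 20.3° = 1.672 × 0.2562 = 0.43 km/s.

0.43 km/s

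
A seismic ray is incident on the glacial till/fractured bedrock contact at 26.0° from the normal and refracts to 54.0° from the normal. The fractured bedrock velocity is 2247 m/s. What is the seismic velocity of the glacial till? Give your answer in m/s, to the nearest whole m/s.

Snell's law: sin 26.0°/V₁ = sin 54.0°/V₂.
V₁ = V₂·sin 26.0°/sin 54.0° = 2247 × 0.5419 = 1217.55 m/s.

1218 m/s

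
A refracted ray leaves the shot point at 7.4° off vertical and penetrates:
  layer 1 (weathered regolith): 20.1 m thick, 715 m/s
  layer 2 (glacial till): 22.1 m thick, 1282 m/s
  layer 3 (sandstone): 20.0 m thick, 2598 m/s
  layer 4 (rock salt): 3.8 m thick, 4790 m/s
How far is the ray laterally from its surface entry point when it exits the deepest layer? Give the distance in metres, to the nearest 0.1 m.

24.9 m

Apply Snell's law at each interface; in layer i the horizontal offset is hᵢ·tan θᵢ.
Layer 1: θ = 7.40°; offset = 20.1·tan 7.40° = 2.611 m.
Layer 2: sin θ = 1282·sin 7.4°/715 = 0.2309, θ = 13.35°; offset = 22.1·tan 13.35° = 5.245 m.
Layer 3: sin θ = 2598·sin 7.4°/715 = 0.4680, θ = 27.90°; offset = 20.0·tan 27.90° = 10.591 m.
Layer 4: sin θ = 4790·sin 7.4°/715 = 0.8628, θ = 59.64°; offset = 3.8·tan 59.64° = 6.487 m.
Σ offsets = 24.934 m.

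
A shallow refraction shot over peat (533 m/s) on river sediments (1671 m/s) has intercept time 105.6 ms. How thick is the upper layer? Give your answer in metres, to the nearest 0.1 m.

h = tᵢ·V₁·V₂ / (2·√(V₂²−V₁²)).
√(V₂²−V₁²) = √(1671² − 533²) = 1583.7 m/s.
h = 0.1056 s × 533 × 1671 / (2 × 1583.7) = 29.69 m.

29.7 m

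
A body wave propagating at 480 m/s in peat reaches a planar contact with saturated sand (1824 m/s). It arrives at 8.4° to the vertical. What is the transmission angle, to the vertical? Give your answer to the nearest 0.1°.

Snell's law: sin θ₂ = (V₂/V₁)·sin θ₁ = (1824/480)·sin 8.4° = 0.5551.
θ₂ = sin⁻¹(0.5551) = 33.72° (from vertical).

33.7°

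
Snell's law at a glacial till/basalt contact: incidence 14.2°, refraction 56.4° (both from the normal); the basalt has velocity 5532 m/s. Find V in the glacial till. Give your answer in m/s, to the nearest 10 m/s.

Snell's law: sin 14.2°/V₁ = sin 56.4°/V₂.
V₁ = V₂·sin 14.2°/sin 56.4° = 5532 × 0.2945 = 1629.25 m/s.

1630 m/s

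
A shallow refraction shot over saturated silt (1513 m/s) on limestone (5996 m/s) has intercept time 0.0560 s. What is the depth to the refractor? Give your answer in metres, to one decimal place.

θ_c = arcsin(1513/5996) = 14.62°; cos θ_c = 0.9676.
tᵢ = 2h cos θ_c/V₁ ⇒ h = tᵢ·V₁/(2 cos θ_c) = 0.056·1513/(2·0.9676) = 43.78 m.

43.8 m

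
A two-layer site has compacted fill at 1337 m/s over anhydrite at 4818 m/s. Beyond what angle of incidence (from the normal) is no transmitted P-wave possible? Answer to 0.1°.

16.1°

At critical incidence the refracted ray runs along the interface (θ₂ = 90°), so sin θ_c = V₁/V₂.
θ_c = arcsin(1337/4818) = arcsin 0.2775 = 16.11°.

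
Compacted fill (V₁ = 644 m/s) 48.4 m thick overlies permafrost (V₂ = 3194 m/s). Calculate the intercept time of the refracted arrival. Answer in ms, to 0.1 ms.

tᵢ = 2h·√(V₂²−V₁²)/(V₁V₂).
√(V₂²−V₁²) = √(3194²−644²) = 3128.4 m/s.
tᵢ = 2·48.4·3128.4/(644·3194) = 0.14722 s.

147.2 ms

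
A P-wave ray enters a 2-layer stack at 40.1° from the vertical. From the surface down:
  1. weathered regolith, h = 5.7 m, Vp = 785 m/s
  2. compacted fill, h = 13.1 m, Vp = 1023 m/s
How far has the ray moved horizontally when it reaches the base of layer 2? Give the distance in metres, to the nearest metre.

25 m

Ray parameter p = sin 40.1° / 785 m/s = 8.2054e-04 s/m.
Layer 1: θ = 40.10°; offset = 5.7·tan 40.10° = 4.800 m.
Layer 2: sin θ = p·1023 = 0.8394 → θ = 57.08°; offset = 13.1·tan 57.08° = 20.233 m.
Σ offsets = 25.032 m.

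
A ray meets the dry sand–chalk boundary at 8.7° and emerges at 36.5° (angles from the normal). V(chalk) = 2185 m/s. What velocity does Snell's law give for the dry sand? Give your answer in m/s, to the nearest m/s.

556 m/s

Snell's law: sin 8.7°/V₁ = sin 36.5°/V₂.
V₁ = V₂·sin 8.7°/sin 36.5° = 2185 × 0.2543 = 555.64 m/s.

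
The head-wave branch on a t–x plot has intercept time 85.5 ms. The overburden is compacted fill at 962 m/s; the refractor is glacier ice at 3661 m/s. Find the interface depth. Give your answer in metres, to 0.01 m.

h = tᵢ·V₁·V₂ / (2·√(V₂²−V₁²)).
√(V₂²−V₁²) = √(3661² − 962²) = 3532.3 m/s.
h = 0.0855 s × 962 × 3661 / (2 × 3532.3) = 42.62 m.

42.62 m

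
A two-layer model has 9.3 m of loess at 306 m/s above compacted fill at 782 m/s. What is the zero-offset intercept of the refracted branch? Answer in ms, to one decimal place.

θ_c = arcsin(V₁/V₂) = arcsin(306/782) = 23.04°; cos θ_c = 0.9203.
tᵢ = 2h·cos θ_c / V₁ = 2·9.3·0.9203 / 306 = 0.05594 s.

55.9 ms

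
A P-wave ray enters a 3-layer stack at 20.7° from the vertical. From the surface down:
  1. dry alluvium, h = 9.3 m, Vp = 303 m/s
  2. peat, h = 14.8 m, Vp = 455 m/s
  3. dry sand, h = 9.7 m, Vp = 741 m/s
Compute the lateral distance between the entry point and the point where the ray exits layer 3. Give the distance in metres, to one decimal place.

Ray parameter p = sin 20.7° / 303 m/s = 1.1666e-03 s/m.
Layer 1: θ = 20.70°; offset = 9.3·tan 20.70° = 3.514 m.
Layer 2: sin θ = p·455 = 0.5308 → θ = 32.06°; offset = 14.8·tan 32.06° = 9.269 m.
Layer 3: sin θ = p·741 = 0.8644 → θ = 59.82°; offset = 9.7·tan 59.82° = 16.679 m.
Total horizontal offset = 29.462 m.

29.5 m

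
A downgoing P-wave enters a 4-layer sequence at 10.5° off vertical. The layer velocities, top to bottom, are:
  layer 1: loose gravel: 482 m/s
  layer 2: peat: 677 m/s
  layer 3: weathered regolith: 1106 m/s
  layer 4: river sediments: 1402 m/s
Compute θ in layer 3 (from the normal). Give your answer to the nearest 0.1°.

Snell's law across each interface conserves sin θ / V, so sin θ_3 = V_3·sin θ₁/V₁.
sin θ_3 = 1106 × sin 10.5° / 482 = 0.4182.
θ_3 = arcsin 0.4182 = 24.72°.

24.7°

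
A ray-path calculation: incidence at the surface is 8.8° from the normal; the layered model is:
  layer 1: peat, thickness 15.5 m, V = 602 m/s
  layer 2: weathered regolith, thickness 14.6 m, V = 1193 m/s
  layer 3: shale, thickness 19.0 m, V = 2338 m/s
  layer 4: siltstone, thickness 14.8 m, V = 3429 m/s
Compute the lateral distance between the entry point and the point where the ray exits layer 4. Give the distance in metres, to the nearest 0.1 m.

Ray parameter p = sin 8.8° / 602 m/s = 2.5413e-04 s/m.
Layer 1: θ = 8.80°; offset = 15.5·tan 8.80° = 2.400 m.
Layer 2: sin θ = p·1193 = 0.3032 → θ = 17.65°; offset = 14.6·tan 17.65° = 4.645 m.
Layer 3: sin θ = p·2338 = 0.5942 → θ = 36.45°; offset = 19.0·tan 36.45° = 14.035 m.
Layer 4: sin θ = p·3429 = 0.8714 → θ = 60.62°; offset = 14.8·tan 60.62° = 26.290 m.
Σ offsets = 47.370 m.

47.4 m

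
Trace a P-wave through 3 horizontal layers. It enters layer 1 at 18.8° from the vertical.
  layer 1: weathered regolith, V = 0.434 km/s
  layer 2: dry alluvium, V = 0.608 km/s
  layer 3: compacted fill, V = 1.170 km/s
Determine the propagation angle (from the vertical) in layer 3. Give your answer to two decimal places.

60.32°

Ray parameter p = sin 18.8° / 0.434 = 7.4255e-01 s/km.
sin θ_3 = p·V_3 = 7.4255e-01 × 1.170 = 0.8688.
θ_3 = 60.32° from the vertical.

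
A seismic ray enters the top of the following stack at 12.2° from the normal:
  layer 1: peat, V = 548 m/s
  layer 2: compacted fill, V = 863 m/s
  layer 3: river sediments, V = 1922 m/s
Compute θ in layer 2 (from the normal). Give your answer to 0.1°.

Snell's law across each interface conserves sin θ / V, so sin θ_2 = V_2·sin θ₁/V₁.
sin θ_2 = 863 × sin 12.2° / 548 = 0.3328.
θ_2 = arcsin 0.3328 = 19.44°.

19.4°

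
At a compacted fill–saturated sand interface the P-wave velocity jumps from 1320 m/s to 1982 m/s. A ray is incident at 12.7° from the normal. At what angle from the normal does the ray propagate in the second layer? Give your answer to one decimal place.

19.3°

sin θ₁/V₁ = sin θ₂/V₂ ⇒ sin θ₂ = 1982·sin 12.7°/1320 = 1982·0.2198/1320 = 0.3301.
θ₂ = arcsin 0.3301 = 19.27° from the normal.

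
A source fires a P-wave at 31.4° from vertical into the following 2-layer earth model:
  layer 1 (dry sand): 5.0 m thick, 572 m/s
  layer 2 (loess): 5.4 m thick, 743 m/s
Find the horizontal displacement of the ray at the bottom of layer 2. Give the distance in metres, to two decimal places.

p = sin θ₁/V₁ = sin 31.4°/572 = 9.1086e-04 s/m is conserved through the stack.
Layer 1: θ = 31.40°; offset = 5.0·tan 31.40° = 3.0520 m.
Layer 2: sin θ = p·743 = 0.6768 → θ = 42.59°; offset = 5.4·tan 42.59° = 4.9641 m.
Summing the layer offsets gives 8.0161 m.

8.02 m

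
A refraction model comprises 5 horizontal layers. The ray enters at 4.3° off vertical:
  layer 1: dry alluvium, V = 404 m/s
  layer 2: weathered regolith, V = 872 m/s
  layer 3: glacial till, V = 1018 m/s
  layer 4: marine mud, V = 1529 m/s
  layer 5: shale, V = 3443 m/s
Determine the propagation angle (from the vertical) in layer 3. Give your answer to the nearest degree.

Snell's law across each interface conserves sin θ / V, so sin θ_3 = V_3·sin θ₁/V₁.
sin θ_3 = 1018 × sin 4.3° / 404 = 0.1889.
θ_3 = arcsin 0.1889 = 10.89°.

11°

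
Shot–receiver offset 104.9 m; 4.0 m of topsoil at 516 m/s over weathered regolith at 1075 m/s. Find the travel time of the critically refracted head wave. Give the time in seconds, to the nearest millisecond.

θ_c = arcsin(V₁/V₂) = arcsin(516/1075) = 28.69°, cos θ_c = 0.8773.
Intercept time tᵢ = 2h cos θ_c / V₁ = 2·4.0·0.8773/516 = 0.01360 s.
t = x/V₂ + tᵢ = 104.9/1075 + 0.01360 = 0.11118 s.

0.111 s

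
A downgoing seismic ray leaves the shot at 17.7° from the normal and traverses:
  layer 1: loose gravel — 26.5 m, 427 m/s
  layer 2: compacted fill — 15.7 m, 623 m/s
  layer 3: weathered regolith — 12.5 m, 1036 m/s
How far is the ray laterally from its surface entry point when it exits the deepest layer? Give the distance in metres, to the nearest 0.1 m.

29.9 m

Apply Snell's law at each interface; in layer i the horizontal offset is hᵢ·tan θᵢ.
Layer 1: θ = 17.70°; offset = 26.5·tan 17.70° = 8.457 m.
Layer 2: sin θ = 623·sin 17.7°/427 = 0.4436, θ = 26.33°; offset = 15.7·tan 26.33° = 7.771 m.
Layer 3: sin θ = 1036·sin 17.7°/427 = 0.7377, θ = 47.53°; offset = 12.5·tan 47.53° = 13.657 m.
Σ offsets = 29.885 m.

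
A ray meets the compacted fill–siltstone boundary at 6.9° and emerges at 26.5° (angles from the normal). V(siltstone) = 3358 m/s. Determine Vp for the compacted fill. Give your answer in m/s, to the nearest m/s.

904 m/s

Snell's law: sin 6.9°/V₁ = sin 26.5°/V₂.
V₁ = V₂·sin 6.9°/sin 26.5° = 3358 × 0.2692 = 904.13 m/s.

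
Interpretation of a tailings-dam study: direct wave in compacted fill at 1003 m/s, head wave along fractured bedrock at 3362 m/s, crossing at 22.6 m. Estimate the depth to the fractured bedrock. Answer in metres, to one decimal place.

h = (x_cross/2)·√((V₂−V₁)/(V₂+V₁)).
(V₂−V₁)/(V₂+V₁) = (3362−1003)/(3362+1003) = 0.5404; √ = 0.7351.
h = (22.6/2)·0.7351 = 8.31 m.

8.3 m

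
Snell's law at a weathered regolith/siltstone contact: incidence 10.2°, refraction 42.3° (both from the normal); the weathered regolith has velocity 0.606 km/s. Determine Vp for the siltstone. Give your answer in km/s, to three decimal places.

2.303 km/s

sin 10.2° = 0.1771; sin 42.3° = 0.6730.
V₂ = V₁·(sin θ₂/sin θ₁) = 0.606·(0.6730/0.1771) = 2.303 km/s.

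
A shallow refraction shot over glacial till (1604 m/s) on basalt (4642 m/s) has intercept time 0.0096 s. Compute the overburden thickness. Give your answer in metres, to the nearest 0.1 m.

θ_c = arcsin(1604/4642) = 20.21°; cos θ_c = 0.9384.
tᵢ = 2h cos θ_c/V₁ ⇒ h = tᵢ·V₁/(2 cos θ_c) = 0.0096·1604/(2·0.9384) = 8.20 m.

8.2 m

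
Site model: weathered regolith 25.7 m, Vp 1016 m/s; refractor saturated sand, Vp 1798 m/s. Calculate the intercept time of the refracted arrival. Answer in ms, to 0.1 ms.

41.7 ms

tᵢ = 2h·√(V₂²−V₁²)/(V₁V₂).
√(V₂²−V₁²) = √(1798²−1016²) = 1483.4 m/s.
tᵢ = 2·25.7·1483.4/(1016·1798) = 0.04174 s.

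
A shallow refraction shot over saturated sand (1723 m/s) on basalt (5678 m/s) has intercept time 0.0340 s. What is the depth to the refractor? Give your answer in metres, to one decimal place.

θ_c = arcsin(1723/5678) = 17.67°; cos θ_c = 0.9528.
tᵢ = 2h cos θ_c/V₁ ⇒ h = tᵢ·V₁/(2 cos θ_c) = 0.034·1723/(2·0.9528) = 30.74 m.

30.7 m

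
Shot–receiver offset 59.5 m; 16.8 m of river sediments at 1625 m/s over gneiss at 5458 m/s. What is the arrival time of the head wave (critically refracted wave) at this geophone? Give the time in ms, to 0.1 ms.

t = x/V₂ + 2h·√(V₂²−V₁²)/(V₁V₂).
√(V₂²−V₁²) = √(5458²−1625²) = 5210.5 m/s; delay term = 2·16.8·5210.5/(1625·5458) = 0.01974 s.
t = 59.5/5458 + 0.01974 = 0.03064 s.

30.6 ms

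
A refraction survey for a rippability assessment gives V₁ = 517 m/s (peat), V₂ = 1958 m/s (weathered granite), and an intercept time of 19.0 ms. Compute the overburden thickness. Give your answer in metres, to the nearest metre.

h = tᵢ·V₁·V₂ / (2·√(V₂²−V₁²)).
√(V₂²−V₁²) = √(1958² − 517²) = 1888.5 m/s.
h = 0.019 s × 517 × 1958 / (2 × 1888.5) = 5.09 m.

5 m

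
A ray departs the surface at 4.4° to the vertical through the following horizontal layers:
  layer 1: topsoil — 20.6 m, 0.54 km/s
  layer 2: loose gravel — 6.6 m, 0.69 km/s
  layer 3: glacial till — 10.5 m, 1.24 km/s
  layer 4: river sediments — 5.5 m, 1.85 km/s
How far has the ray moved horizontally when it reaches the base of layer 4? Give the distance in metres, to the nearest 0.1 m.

5.6 m

Apply Snell's law at each interface; in layer i the horizontal offset is hᵢ·tan θᵢ.
Layer 1: θ = 4.40°; offset = 20.6·tan 4.40° = 1.585 m.
Layer 2: sin θ = 0.69·sin 4.4°/0.54 = 0.0980, θ = 5.63°; offset = 6.6·tan 5.63° = 0.650 m.
Layer 3: sin θ = 1.24·sin 4.4°/0.54 = 0.1762, θ = 10.15°; offset = 10.5·tan 10.15° = 1.879 m.
Layer 4: sin θ = 1.85·sin 4.4°/0.54 = 0.2628, θ = 15.24°; offset = 5.5·tan 15.24° = 1.498 m.
Total horizontal offset = 5.613 m.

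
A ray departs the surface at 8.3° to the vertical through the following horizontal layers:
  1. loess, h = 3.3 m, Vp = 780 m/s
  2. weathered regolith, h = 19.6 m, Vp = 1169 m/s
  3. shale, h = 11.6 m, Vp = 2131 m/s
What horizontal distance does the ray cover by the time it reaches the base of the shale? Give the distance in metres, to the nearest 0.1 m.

p = sin θ₁/V₁ = sin 8.3°/780 = 1.8507e-04 s/m is conserved through the stack.
Layer 1: θ = 8.30°; offset = 3.3·tan 8.30° = 0.481 m.
Layer 2: sin θ = p·1169 = 0.2163 → θ = 12.49°; offset = 19.6·tan 12.49° = 4.343 m.
Layer 3: sin θ = p·2131 = 0.3944 → θ = 23.23°; offset = 11.6·tan 23.23° = 4.978 m.
Summing the layer offsets gives 9.803 m.

9.8 m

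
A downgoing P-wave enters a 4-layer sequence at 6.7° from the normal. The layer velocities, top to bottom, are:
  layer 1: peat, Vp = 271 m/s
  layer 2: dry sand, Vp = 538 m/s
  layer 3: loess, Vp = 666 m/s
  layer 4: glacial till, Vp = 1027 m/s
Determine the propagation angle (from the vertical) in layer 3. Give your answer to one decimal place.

Snell's law across each interface conserves sin θ / V, so sin θ_3 = V_3·sin θ₁/V₁.
sin θ_3 = 666 × sin 6.7° / 271 = 0.2867.
θ_3 = 16.66° from the vertical.

16.7°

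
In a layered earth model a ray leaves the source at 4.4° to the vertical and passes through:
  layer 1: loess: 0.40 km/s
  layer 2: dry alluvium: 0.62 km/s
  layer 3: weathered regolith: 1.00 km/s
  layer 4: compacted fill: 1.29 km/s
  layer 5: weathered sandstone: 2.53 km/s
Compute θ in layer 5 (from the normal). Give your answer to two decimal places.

Ray parameter p = sin 4.4° / 0.40 = 1.9180e-01 s/km.
sin θ_5 = p·V_5 = 1.9180e-01 × 2.53 = 0.4852.
θ_5 = arcsin 0.4852 = 29.03°.

29.03°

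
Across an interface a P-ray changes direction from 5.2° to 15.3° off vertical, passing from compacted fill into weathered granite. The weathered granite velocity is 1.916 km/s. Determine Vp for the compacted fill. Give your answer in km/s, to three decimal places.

0.658 km/s

Snell's law: sin 5.2°/V₁ = sin 15.3°/V₂.
V₁ = V₂·sin 5.2°/sin 15.3° = 1.916 × 0.3435 = 0.658 km/s.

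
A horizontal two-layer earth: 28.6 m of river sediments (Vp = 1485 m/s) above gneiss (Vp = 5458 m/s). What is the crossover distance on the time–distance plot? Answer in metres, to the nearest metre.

76 m

x_cross = 2h·√((V₂+V₁)/(V₂−V₁)).
(V₂+V₁)/(V₂−V₁) = (5458+1485)/(5458−1485) = 1.7475; √ = 1.3219.
x_cross = 2·28.6·1.3219 = 75.62 m.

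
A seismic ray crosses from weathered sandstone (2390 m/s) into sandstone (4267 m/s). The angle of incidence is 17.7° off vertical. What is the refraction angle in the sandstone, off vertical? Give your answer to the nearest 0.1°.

sin θ₁/V₁ = sin θ₂/V₂ ⇒ sin θ₂ = 4267·sin 17.7°/2390 = 4267·0.3040/2390 = 0.5428.
θ₂ = sin⁻¹(0.5428) = 32.87° (from vertical).

32.9°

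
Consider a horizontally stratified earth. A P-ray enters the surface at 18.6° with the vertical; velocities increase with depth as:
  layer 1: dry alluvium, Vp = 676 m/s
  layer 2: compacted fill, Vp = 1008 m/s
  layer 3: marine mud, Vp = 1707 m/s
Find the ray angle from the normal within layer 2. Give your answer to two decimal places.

28.40°

Ray parameter p = sin 18.6° / 676 = 4.7183e-04 s/m.
sin θ_2 = p·V_2 = 4.7183e-04 × 1008 = 0.4756.
θ_2 = arcsin 0.4756 = 28.40°.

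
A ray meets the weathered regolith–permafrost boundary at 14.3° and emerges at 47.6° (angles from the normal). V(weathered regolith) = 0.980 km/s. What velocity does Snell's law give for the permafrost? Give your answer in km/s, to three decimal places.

2.930 km/s

Snell's law: sin 14.3°/V₁ = sin 47.6°/V₂.
V₂ = V₁·sin 47.6°/sin 14.3° = 0.980 × 2.9897 = 2.930 km/s.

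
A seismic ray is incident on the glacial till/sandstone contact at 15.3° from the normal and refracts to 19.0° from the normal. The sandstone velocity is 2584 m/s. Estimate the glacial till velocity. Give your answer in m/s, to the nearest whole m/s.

sin 15.3° = 0.2639; sin 19.0° = 0.3256.
V₁ = V₂·(sin θ₁/sin θ₂) = 2584·(0.2639/0.3256) = 2094.33 m/s.

2094 m/s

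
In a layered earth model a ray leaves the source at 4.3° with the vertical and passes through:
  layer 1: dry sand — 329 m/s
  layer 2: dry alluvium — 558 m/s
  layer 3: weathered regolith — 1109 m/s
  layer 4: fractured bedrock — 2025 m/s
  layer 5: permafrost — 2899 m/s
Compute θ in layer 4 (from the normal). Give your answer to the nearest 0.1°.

Ray parameter p = sin 4.3° / 329 = 2.2790e-04 s/m.
sin θ_4 = p·V_4 = 2.2790e-04 × 2025 = 0.4615.
θ_4 = 27.48° from the vertical.

27.5°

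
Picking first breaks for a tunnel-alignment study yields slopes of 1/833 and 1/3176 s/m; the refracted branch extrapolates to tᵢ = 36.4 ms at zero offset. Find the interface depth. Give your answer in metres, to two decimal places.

15.71 m

θ_c = arcsin(833/3176) = 15.21°; cos θ_c = 0.9650.
tᵢ = 2h cos θ_c/V₁ ⇒ h = tᵢ·V₁/(2 cos θ_c) = 0.0364·833/(2·0.9650) = 15.71 m.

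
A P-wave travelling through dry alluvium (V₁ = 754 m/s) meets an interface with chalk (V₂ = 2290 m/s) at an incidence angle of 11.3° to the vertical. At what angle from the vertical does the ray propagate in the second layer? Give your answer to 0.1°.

36.5°

sin θ₁/V₁ = sin θ₂/V₂ ⇒ sin θ₂ = 2290·sin 11.3°/754 = 2290·0.1959/754 = 0.5951.
θ₂ = sin⁻¹(0.5951) = 36.52° (from vertical).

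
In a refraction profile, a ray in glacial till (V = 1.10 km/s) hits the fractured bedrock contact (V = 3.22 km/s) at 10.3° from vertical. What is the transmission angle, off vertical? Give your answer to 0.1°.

31.6°

sin θ₁/V₁ = sin θ₂/V₂ ⇒ sin θ₂ = 3.22·sin 10.3°/1.10 = 3.22·0.1788/1.10 = 0.5234.
θ₂ = sin⁻¹(0.5234) = 31.56° (from vertical).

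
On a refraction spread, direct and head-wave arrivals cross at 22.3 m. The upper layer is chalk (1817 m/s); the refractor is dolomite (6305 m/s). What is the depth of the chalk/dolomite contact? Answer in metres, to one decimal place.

8.3 m

x_cross = 2h·√((V₂+V₁)/(V₂−V₁)) → h = x_cross / (2·√((V₂+V₁)/(V₂−V₁))).
√((V₂+V₁)/(V₂−V₁)) = √((6305+1817)/(6305−1817)) = 1.3453.
h = 22.3 / (2·1.3453) = 8.29 m.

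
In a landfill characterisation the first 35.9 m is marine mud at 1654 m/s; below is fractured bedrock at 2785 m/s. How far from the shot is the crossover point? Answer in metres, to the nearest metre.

142 m

θ_c = arcsin(1654/2785) = 36.43°, so cos θ_c = 0.8045 and tᵢ = 2h cos θ_c/V₁ = 0.0349 s.
At crossover x/V₁ = x/V₂ + tᵢ ⇒ x = tᵢ/(1/V₁ − 1/V₂) = 0.03493/(6.0459e-04 − 3.5907e-04) = 142.24 m.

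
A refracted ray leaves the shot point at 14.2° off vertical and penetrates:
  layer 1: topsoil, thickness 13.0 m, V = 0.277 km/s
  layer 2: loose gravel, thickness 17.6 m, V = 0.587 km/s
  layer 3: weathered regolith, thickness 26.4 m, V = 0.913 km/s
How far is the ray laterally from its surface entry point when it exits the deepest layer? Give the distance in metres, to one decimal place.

Apply Snell's law at each interface; in layer i the horizontal offset is hᵢ·tan θᵢ.
Layer 1: θ = 14.20°; offset = 13.0·tan 14.20° = 3.290 m.
Layer 2: sin θ = 0.587·sin 14.2°/0.277 = 0.5198, θ = 31.32°; offset = 17.6·tan 31.32° = 10.710 m.
Layer 3: sin θ = 0.913·sin 14.2°/0.277 = 0.8085, θ = 53.95°; offset = 26.4·tan 53.95° = 36.275 m.
Total horizontal offset = 50.274 m.

50.3 m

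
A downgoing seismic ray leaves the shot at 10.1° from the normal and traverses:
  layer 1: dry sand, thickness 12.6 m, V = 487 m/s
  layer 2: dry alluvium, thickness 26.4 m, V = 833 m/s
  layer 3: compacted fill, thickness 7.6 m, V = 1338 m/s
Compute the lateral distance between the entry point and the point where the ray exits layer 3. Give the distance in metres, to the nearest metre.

15 m

p = sin θ₁/V₁ = sin 10.1°/487 = 3.6010e-04 s/m is conserved through the stack.
Layer 1: θ = 10.10°; offset = 12.6·tan 10.10° = 2.244 m.
Layer 2: sin θ = p·833 = 0.3000 → θ = 17.46°; offset = 26.4·tan 17.46° = 8.301 m.
Layer 3: sin θ = p·1338 = 0.4818 → θ = 28.80°; offset = 7.6·tan 28.80° = 4.179 m.
Σ offsets = 14.724 m.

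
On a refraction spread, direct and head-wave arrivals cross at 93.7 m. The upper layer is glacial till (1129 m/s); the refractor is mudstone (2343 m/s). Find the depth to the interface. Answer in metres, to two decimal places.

x_cross = 2h·√((V₂+V₁)/(V₂−V₁)) → h = x_cross / (2·√((V₂+V₁)/(V₂−V₁))).
√((V₂+V₁)/(V₂−V₁)) = √((2343+1129)/(2343−1129)) = 1.6911.
h = 93.7 / (2·1.6911) = 27.70 m.

27.70 m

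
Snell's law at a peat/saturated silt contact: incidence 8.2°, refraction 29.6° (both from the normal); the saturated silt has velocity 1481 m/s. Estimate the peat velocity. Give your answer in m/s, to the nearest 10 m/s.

430 m/s

Snell's law: sin 8.2°/V₁ = sin 29.6°/V₂.
V₁ = V₂·sin 8.2°/sin 29.6° = 1481 × 0.2888 = 427.65 m/s.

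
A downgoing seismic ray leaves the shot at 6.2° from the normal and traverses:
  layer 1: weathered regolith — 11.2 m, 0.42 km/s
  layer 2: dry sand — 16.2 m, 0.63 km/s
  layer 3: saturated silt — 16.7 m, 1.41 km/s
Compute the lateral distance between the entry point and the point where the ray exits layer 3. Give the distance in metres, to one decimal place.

10.4 m

Ray parameter p = sin 6.2° / 0.42 km/s = 2.5714e-01 s/km.
Layer 1: θ = 6.20°; offset = 11.2·tan 6.20° = 1.217 m.
Layer 2: sin θ = p·0.63 = 0.1620 → θ = 9.32°; offset = 16.2·tan 9.32° = 2.660 m.
Layer 3: sin θ = p·1.41 = 0.3626 → θ = 21.26°; offset = 16.7·tan 21.26° = 6.497 m.
Summing the layer offsets gives 10.373 m.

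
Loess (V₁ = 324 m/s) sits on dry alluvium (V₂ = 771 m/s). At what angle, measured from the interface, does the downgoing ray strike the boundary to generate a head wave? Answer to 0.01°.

Critical incidence: sin θ_c = V₁/V₂ = 324/771 = 0.4202.
θ_c = arcsin 0.4202 = 24.85°.
Measured from the interface: 90° − 24.85° = 65.15°.

65.15°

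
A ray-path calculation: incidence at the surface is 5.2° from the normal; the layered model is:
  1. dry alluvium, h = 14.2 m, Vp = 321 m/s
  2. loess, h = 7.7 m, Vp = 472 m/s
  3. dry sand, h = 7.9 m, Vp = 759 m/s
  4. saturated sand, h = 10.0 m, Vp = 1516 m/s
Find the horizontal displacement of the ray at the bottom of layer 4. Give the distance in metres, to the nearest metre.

9 m

Apply Snell's law at each interface; in layer i the horizontal offset is hᵢ·tan θᵢ.
Layer 1: θ = 5.20°; offset = 14.2·tan 5.20° = 1.292 m.
Layer 2: sin θ = 472·sin 5.2°/321 = 0.1333, θ = 7.66°; offset = 7.7·tan 7.66° = 1.035 m.
Layer 3: sin θ = 759·sin 5.2°/321 = 0.2143, θ = 12.37°; offset = 7.9·tan 12.37° = 1.733 m.
Layer 4: sin θ = 1516·sin 5.2°/321 = 0.4280, θ = 25.34°; offset = 10.0·tan 25.34° = 4.736 m.
Total horizontal offset = 8.797 m.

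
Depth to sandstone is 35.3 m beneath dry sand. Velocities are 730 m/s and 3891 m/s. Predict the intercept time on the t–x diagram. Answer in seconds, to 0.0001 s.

θ_c = arcsin(V₁/V₂) = arcsin(730/3891) = 10.81°; cos θ_c = 0.9822.
tᵢ = 2h·cos θ_c / V₁ = 2·35.3·0.9822 / 730 = 0.09500 s.

0.0950 s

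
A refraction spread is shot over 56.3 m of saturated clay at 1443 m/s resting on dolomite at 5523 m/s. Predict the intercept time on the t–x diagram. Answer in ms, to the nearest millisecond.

75 ms

tᵢ = 2h·√(V₂²−V₁²)/(V₁V₂).
√(V₂²−V₁²) = √(5523²−1443²) = 5331.2 m/s.
tᵢ = 2·56.3·5331.2/(1443·5523) = 0.07532 s.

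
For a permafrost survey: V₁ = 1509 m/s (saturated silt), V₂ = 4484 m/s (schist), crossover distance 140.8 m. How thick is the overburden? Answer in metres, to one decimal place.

49.6 m

h = (x_cross/2)·√((V₂−V₁)/(V₂+V₁)).
(V₂−V₁)/(V₂+V₁) = (4484−1509)/(4484+1509) = 0.4964; √ = 0.7046.
h = (140.8/2)·0.7046 = 49.60 m.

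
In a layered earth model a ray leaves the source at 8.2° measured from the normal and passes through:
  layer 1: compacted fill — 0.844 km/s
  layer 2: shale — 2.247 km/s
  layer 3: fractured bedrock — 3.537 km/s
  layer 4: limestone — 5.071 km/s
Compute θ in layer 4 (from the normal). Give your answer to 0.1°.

59.0°

Snell's law across each interface conserves sin θ / V, so sin θ_4 = V_4·sin θ₁/V₁.
sin θ_4 = 5.071 × sin 8.2° / 0.844 = 0.8570.
θ_4 = arcsin 0.8570 = 58.98°.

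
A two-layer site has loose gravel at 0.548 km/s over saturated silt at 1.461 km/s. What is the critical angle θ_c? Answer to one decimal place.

22.0°

At critical incidence the refracted ray runs along the interface (θ₂ = 90°), so sin θ_c = V₁/V₂.
θ_c = arcsin(0.548/1.461) = arcsin 0.3751 = 22.03°.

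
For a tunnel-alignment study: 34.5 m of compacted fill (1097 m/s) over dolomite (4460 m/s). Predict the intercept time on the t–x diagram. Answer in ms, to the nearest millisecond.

61 ms

θ_c = arcsin(V₁/V₂) = arcsin(1097/4460) = 14.24°; cos θ_c = 0.9693.
tᵢ = 2h·cos θ_c / V₁ = 2·34.5·0.9693 / 1097 = 0.06097 s.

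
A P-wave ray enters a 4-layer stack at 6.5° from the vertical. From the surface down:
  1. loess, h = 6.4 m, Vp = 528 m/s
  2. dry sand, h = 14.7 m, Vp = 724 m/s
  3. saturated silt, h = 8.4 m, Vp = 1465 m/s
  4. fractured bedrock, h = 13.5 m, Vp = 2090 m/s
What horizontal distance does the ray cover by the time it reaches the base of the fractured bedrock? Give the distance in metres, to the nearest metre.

13 m

Ray parameter p = sin 6.5° / 528 m/s = 2.1440e-04 s/m.
Layer 1: θ = 6.50°; offset = 6.4·tan 6.50° = 0.729 m.
Layer 2: sin θ = p·724 = 0.1552 → θ = 8.93°; offset = 14.7·tan 8.93° = 2.310 m.
Layer 3: sin θ = p·1465 = 0.3141 → θ = 18.31°; offset = 8.4·tan 18.31° = 2.779 m.
Layer 4: sin θ = p·2090 = 0.4481 → θ = 26.62°; offset = 13.5·tan 26.62° = 6.767 m.
Σ offsets = 12.585 m.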